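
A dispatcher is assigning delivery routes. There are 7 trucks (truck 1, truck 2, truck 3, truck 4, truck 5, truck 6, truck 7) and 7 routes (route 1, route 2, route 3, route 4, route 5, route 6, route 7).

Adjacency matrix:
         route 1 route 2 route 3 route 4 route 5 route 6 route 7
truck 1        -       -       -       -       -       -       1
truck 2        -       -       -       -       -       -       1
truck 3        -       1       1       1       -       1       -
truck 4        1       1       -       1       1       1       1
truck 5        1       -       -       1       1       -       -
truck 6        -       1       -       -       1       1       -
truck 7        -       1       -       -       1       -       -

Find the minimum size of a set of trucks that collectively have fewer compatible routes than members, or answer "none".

Take S = {truck 1, truck 2}. Its neighbourhood is {route 7}, so |N(S)| = 1 < |S| = 2.
No single vertex violates Hall's condition since each has at least one neighbour, so 2 is the minimum.

2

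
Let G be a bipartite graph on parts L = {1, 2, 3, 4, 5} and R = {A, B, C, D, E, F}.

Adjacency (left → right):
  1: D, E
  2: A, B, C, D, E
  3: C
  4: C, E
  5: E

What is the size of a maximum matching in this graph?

4

One maximum matching: 1→D, 2→A, 3→C, 4→E.
The set {3, 4, 5} has only 2 neighbours ({C, E}), so by Hall's theorem at most 4 of the 5 left vertices can be matched.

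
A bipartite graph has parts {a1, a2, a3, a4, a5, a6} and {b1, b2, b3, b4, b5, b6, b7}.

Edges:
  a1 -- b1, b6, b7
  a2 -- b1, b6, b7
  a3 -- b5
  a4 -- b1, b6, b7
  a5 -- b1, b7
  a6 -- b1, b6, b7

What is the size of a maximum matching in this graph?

4

For example, pair a1-b1, a2-b7, a3-b5, a4-b6.
The set {a1, a2, a4, a5, a6} has only 3 neighbours ({b1, b6, b7}), so by Hall's theorem at most 4 of the 6 left vertices can be matched.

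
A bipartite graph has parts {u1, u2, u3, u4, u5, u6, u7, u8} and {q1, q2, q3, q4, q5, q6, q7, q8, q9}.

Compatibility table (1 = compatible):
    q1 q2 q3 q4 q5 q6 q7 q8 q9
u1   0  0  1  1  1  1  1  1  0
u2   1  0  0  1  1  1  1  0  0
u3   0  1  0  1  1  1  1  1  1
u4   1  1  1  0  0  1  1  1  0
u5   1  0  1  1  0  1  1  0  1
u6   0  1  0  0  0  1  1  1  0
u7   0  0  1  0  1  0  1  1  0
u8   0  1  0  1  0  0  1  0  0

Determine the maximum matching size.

8

One maximum matching: u1–q3, u2–q1, u3–q9, u4–q6, u5–q4, u6–q8, u7–q7, u8–q2.
All 8 left vertices are matched, so no larger matching exists.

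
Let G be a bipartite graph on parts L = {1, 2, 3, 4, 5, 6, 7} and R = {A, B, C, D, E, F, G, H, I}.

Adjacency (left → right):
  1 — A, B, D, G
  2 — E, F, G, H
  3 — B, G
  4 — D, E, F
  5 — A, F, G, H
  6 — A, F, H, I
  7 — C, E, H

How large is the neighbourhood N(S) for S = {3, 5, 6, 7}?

8

The union of neighbours of {3, 5, 6, 7} is {A, B, C, E, F, G, H, I}, which has 8 elements.
Since |N(S)| = 8 ≥ |S| = 4, Hall's condition holds for this subset.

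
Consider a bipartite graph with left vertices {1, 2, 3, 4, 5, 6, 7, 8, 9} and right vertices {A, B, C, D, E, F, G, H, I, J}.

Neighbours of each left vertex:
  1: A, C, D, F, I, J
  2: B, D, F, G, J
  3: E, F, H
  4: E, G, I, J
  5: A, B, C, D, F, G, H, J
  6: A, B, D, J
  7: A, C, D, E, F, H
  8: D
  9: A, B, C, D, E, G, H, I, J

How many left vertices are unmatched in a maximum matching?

0

A valid assignment of size 9: 1–F, 2–G, 3–H, 4–E, 5–C, 6–B, 7–A, 8–D, 9–J.
All 9 left vertices are matched, so no larger matching exists.
That matches 9 of the 9, leaving 0 unmatched; no matching can do better.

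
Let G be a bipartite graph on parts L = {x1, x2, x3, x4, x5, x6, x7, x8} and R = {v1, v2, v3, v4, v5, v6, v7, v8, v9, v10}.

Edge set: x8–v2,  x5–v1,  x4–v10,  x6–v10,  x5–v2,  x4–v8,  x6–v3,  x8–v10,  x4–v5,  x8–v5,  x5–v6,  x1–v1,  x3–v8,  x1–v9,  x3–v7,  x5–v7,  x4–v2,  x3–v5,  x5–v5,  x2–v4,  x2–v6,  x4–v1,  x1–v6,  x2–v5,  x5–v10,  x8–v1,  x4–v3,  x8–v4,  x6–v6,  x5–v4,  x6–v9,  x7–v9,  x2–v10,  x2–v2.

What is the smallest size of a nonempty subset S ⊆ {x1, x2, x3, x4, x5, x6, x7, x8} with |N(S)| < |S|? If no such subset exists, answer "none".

none

A matching saturating every left vertex exists, for instance x1→v1, x2→v4, x3→v7, x4→v2, x5→v6, x6→v3, x7→v9, x8→v10.
By Hall's marriage theorem, this means |N(S)| ≥ |S| for every subset S, so no violating subset exists.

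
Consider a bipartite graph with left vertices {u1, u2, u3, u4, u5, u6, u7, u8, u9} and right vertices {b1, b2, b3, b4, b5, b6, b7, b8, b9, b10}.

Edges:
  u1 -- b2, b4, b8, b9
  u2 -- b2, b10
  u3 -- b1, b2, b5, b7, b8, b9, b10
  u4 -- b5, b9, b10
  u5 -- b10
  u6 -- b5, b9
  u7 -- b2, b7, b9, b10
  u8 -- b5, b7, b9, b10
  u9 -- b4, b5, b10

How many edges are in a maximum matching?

8

One maximum matching: u1–b8, u2–b2, u3–b1, u4–b9, u5–b10, u6–b5, u7–b7, u9–b4.
The set {u2, u4, u5, u6, u7, u8} has only 5 neighbours ({b10, b2, b5, b7, b9}), so by Hall's theorem at most 8 of the 9 left vertices can be matched.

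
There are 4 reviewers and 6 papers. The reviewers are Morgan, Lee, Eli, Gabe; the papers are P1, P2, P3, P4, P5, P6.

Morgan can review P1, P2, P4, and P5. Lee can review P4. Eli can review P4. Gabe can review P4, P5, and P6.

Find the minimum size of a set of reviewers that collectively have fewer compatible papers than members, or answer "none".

2

Take S = {Lee, Eli}. Its neighbourhood is {P4}, so |N(S)| = 1 < |S| = 2.
No single vertex violates Hall's condition since each has at least one neighbour, so 2 is the minimum.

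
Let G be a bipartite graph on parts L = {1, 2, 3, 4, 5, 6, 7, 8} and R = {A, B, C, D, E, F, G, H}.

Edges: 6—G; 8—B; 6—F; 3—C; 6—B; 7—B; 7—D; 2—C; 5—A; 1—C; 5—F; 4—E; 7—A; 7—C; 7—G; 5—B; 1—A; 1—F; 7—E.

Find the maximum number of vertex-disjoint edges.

For example, pair 1→A, 2→C, 4→E, 5→F, 6→G, 7→D, 8→B.
The set {2, 3} has only 1 neighbour ({C}), so by Hall's theorem at most 7 of the 8 left vertices can be matched.

7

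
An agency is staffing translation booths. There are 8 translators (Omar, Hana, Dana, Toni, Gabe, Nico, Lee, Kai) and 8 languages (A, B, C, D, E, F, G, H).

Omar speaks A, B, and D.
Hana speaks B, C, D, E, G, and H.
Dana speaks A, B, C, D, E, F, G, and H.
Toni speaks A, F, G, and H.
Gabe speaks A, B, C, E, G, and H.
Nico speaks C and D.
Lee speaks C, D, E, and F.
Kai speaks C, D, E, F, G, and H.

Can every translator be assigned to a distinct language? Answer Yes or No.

Yes

A valid assignment of size 8: Omar–B, Hana–E, Dana–H, Toni–F, Gabe–A, Nico–D, Lee–C, Kai–G.
Every translator is matched, so this is a perfect matching.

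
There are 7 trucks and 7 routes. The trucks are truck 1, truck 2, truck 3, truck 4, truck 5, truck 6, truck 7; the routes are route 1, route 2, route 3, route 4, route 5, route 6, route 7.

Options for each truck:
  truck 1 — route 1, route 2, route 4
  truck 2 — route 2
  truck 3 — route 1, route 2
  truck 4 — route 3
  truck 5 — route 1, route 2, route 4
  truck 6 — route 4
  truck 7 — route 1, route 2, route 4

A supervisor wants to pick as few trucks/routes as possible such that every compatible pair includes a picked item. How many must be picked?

4

{truck 4, route 1, route 2, route 4} is a vertex cover of size 4: every edge has an endpoint in this set.
No smaller cover exists because truck 1–route 4, truck 2–route 2, truck 3–route 1, truck 4–route 3 is a matching of size 4, and a cover must include an endpoint of each of these disjoint edges (König's theorem).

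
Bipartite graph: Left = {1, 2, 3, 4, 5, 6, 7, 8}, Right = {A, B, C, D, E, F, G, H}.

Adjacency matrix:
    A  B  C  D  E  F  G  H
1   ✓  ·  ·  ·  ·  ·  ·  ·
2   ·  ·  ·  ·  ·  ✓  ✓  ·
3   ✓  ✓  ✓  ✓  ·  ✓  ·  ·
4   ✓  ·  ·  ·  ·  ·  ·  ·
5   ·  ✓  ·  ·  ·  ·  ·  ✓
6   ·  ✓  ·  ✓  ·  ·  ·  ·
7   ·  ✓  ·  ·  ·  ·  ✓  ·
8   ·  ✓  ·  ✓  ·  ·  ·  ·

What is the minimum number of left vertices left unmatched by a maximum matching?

A valid assignment of size 7: 1-A, 2-F, 3-C, 5-H, 6-D, 7-G, 8-B.
The set {1, 4} has only 1 neighbour ({A}), so by Hall's theorem at most 7 of the 8 left vertices can be matched.
That matches 7 of the 8, leaving 1 unmatched; no matching can do better.

1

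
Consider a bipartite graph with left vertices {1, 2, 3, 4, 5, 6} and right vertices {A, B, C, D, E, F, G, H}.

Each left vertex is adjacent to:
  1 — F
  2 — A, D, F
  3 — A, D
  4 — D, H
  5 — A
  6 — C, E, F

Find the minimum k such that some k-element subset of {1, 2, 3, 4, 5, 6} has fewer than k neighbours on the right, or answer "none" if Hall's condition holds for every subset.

4

Take S = {1, 2, 3, 5}. Its neighbourhood is {A, D, F}, so |N(S)| = 3 < |S| = 4.
Every subset of size less than 4 has at least as many neighbours as members, so 4 is the minimum.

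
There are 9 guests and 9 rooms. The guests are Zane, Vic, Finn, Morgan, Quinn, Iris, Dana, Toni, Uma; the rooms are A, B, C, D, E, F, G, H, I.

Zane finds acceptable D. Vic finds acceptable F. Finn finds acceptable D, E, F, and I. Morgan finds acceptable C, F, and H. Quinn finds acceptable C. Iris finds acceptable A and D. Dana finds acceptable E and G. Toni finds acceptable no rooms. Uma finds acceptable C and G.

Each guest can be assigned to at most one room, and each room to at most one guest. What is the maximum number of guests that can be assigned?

For example, pair Zane–D, Vic–F, Finn–I, Morgan–H, Quinn–C, Iris–A, Dana–E, Uma–G.
The set {Toni} has only 0 neighbours (∅), so by Hall's theorem at most 8 of the 9 guests can be matched.

8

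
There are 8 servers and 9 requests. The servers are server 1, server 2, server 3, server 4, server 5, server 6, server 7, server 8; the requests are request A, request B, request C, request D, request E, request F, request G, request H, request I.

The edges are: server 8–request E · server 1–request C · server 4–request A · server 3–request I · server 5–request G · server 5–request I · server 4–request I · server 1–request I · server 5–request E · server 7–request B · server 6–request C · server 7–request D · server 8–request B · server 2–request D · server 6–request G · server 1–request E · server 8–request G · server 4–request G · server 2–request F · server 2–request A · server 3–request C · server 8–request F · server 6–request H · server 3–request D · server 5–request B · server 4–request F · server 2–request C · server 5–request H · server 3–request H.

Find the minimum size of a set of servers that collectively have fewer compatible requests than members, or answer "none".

A matching saturating every server exists, for instance server 1→request C, server 2→request A, server 3→request I, server 4→request G, server 5→request E, server 6→request H, server 7→request D, server 8→request F.
By Hall's marriage theorem, this means |N(S)| ≥ |S| for every subset S, so no violating subset exists.

none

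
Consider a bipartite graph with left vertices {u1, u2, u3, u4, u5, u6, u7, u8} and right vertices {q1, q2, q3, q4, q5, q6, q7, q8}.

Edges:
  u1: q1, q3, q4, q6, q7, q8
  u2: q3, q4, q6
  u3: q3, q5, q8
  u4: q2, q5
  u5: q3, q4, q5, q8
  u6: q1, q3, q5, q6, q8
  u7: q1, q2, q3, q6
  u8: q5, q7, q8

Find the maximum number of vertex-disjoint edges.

8

For example, pair u1-q7, u2-q6, u3-q3, u4-q5, u5-q4, u6-q1, u7-q2, u8-q8.
All 8 left vertices are matched, so no larger matching exists.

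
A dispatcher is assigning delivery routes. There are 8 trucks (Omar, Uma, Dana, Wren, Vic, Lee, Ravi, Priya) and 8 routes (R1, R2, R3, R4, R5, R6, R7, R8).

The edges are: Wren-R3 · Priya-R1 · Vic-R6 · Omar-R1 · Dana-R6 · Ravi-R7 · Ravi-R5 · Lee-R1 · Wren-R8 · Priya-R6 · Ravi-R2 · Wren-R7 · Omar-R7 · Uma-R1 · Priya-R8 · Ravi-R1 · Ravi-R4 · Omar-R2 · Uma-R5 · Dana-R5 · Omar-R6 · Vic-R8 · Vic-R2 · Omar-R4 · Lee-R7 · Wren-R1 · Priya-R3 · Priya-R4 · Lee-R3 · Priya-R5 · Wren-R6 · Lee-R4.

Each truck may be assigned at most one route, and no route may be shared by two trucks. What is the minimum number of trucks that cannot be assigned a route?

0

A valid assignment of size 8: Omar-R2, Uma-R1, Dana-R5, Wren-R3, Vic-R8, Lee-R7, Ravi-R4, Priya-R6.
All 8 trucks are matched, so no larger matching exists.
That matches 8 of the 8, leaving 0 unmatched; no matching can do better.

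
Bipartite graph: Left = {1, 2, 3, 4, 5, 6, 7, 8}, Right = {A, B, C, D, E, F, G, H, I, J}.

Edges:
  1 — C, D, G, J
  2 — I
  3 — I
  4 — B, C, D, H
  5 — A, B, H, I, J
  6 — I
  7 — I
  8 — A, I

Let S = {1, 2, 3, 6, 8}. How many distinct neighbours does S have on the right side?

6

The union of neighbours of {1, 2, 3, 6, 8} is {A, C, D, G, I, J}, which has 6 elements.
Since |N(S)| = 6 ≥ |S| = 5, Hall's condition holds for this subset.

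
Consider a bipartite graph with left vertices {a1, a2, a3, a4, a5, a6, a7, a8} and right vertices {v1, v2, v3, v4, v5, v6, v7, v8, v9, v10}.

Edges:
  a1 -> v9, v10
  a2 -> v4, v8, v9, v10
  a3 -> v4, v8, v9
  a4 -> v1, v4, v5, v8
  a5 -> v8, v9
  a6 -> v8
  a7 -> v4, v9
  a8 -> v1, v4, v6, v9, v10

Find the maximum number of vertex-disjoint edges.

6

For example, pair a1–v10, a2–v4, a3–v8, a4–v1, a5–v9, a8–v6.
The set {a1, a2, a3, a5, a6, a7} has only 4 neighbours ({v10, v4, v8, v9}), so by Hall's theorem at most 6 of the 8 left vertices can be matched.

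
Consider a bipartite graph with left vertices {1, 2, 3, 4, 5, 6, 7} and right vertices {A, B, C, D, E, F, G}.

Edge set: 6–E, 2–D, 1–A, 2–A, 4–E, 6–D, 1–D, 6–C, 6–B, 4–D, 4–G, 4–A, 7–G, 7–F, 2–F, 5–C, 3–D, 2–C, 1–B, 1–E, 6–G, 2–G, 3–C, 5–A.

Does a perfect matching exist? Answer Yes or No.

Yes

One maximum matching: 1–B, 2–A, 3–D, 4–E, 5–C, 6–G, 7–F.
Every left vertex is matched, so this is a perfect matching.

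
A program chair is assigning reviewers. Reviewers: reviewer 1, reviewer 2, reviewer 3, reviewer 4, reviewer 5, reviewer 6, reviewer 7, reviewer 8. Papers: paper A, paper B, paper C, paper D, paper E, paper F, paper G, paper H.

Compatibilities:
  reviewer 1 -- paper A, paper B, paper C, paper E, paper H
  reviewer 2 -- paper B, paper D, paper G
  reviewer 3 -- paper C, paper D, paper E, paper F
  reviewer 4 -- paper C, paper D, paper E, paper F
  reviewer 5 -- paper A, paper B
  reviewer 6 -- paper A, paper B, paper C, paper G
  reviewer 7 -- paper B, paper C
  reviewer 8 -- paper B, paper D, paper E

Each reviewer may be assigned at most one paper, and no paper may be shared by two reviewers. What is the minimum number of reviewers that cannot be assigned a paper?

A valid assignment of size 8: reviewer 1→paper H, reviewer 2→paper B, reviewer 3→paper E, reviewer 4→paper F, reviewer 5→paper A, reviewer 6→paper G, reviewer 7→paper C, reviewer 8→paper D.
This saturates every reviewer, so 8 is the maximum.
That matches 8 of the 8, leaving 0 unmatched; no matching can do better.

0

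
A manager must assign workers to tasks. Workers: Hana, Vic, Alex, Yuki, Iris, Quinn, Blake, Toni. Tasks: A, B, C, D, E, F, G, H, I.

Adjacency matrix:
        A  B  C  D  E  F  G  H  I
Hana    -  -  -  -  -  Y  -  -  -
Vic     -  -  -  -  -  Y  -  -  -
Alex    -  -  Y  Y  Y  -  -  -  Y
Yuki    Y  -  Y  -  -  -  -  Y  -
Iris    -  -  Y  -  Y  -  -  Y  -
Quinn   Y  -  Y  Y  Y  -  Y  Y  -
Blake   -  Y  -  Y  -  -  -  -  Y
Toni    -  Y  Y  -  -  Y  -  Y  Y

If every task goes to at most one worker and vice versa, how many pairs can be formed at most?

7

For example, pair Hana-F, Alex-D, Yuki-C, Iris-E, Quinn-G, Blake-B, Toni-H.
The set {Hana, Vic} has only 1 neighbour ({F}), so by Hall's theorem at most 7 of the 8 workers can be matched.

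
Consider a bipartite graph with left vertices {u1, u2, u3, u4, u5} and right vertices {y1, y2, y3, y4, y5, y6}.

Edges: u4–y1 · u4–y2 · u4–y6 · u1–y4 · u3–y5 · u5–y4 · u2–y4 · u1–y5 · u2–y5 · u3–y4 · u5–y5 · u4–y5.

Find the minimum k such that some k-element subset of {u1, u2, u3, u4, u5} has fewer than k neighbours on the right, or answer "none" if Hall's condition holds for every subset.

Take S = {u1, u2, u3}. Its neighbourhood is {y4, y5}, so |N(S)| = 2 < |S| = 3.
Every subset of size less than 3 has at least as many neighbours as members, so 3 is the minimum.

3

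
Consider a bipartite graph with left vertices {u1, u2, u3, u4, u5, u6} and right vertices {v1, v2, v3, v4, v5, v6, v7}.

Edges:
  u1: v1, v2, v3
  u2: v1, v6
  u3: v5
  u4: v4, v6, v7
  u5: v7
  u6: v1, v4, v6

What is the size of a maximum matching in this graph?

6

One maximum matching: u1-v2, u2-v1, u3-v5, u4-v4, u5-v7, u6-v6.
All 6 left vertices are matched, so no larger matching exists.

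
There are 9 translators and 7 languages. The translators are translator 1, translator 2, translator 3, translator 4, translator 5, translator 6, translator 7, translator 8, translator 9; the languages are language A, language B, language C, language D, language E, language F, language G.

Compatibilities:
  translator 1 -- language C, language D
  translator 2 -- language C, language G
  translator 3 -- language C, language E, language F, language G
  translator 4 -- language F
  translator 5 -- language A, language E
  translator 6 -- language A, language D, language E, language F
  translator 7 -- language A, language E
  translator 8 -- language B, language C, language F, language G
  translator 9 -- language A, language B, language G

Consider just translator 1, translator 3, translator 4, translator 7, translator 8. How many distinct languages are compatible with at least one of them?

The union of neighbours of {translator 1, translator 3, translator 4, translator 7, translator 8} is {language A, language B, language C, language D, language E, language F, language G}, which has 7 elements.
Since |N(S)| = 7 ≥ |S| = 5, Hall's condition holds for this subset.

7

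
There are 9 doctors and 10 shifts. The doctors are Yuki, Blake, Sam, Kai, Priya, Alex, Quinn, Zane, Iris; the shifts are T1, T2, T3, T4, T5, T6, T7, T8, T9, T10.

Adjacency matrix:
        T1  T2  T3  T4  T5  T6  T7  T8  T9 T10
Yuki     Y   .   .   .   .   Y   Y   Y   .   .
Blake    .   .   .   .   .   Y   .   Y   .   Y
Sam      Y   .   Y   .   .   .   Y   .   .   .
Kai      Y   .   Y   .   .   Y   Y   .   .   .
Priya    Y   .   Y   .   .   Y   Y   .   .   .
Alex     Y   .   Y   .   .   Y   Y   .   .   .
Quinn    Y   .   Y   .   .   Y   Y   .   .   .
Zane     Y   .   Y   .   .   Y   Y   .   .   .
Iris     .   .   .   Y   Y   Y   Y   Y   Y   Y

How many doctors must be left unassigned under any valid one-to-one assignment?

A valid assignment of size 7: Yuki–T8, Blake–T10, Sam–T3, Kai–T1, Priya–T6, Alex–T7, Iris–T4.
The set {Sam, Kai, Priya, Alex, Quinn, Zane} has only 4 neighbours ({T1, T3, T6, T7}), so by Hall's theorem at most 7 of the 9 doctors can be matched.
That matches 7 of the 9, leaving 2 unmatched; no matching can do better.

2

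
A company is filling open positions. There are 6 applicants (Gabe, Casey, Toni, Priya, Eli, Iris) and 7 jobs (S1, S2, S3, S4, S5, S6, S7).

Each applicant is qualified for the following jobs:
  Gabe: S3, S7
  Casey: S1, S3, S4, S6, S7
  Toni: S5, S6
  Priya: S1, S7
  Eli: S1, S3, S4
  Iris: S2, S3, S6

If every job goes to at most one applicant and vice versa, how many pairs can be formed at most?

6

For example, pair Gabe→S3, Casey→S6, Toni→S5, Priya→S7, Eli→S4, Iris→S2.
This saturates every applicant, so 6 is the maximum.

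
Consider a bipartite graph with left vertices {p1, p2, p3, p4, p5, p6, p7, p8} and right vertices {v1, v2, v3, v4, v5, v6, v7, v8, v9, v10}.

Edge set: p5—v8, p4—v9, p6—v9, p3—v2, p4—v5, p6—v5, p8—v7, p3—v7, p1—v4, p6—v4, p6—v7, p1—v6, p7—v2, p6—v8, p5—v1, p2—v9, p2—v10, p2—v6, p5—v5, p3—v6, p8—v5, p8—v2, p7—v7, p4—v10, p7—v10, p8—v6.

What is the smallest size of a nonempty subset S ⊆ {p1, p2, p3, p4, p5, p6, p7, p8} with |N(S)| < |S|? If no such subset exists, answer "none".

none

A matching saturating every left vertex exists, for instance p1→v4, p2→v10, p3→v6, p4→v9, p5→v1, p6→v5, p7→v7, p8→v2.
By Hall's marriage theorem, this means |N(S)| ≥ |S| for every subset S, so no violating subset exists.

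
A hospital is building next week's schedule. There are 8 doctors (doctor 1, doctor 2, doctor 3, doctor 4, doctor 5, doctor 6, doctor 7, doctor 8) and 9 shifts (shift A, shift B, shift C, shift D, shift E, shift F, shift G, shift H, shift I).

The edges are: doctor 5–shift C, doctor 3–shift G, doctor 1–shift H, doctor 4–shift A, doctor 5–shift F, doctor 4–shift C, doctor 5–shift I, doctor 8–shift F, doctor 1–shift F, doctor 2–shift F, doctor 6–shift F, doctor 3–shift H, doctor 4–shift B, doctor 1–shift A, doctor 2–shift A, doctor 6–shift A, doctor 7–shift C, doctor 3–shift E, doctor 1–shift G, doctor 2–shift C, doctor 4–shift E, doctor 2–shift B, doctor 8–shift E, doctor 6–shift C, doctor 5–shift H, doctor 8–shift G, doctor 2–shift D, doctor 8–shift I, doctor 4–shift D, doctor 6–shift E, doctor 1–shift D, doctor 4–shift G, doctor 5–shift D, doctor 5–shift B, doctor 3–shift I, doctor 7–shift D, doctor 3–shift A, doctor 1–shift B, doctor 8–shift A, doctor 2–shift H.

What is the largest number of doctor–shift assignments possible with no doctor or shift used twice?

For example, pair doctor 1–shift D, doctor 2–shift F, doctor 3–shift H, doctor 4–shift A, doctor 5–shift I, doctor 6–shift E, doctor 7–shift C, doctor 8–shift G.
This saturates every doctor, so 8 is the maximum.

8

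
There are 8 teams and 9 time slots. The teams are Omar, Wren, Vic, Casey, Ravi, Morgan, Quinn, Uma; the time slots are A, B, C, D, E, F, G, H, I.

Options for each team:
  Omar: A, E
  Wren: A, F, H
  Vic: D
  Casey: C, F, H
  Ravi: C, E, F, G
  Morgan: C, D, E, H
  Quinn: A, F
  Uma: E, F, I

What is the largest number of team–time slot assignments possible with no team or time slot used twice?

8

One maximum matching: Omar-A, Wren-H, Vic-D, Casey-C, Ravi-G, Morgan-E, Quinn-F, Uma-I.
This saturates every team, so 8 is the maximum.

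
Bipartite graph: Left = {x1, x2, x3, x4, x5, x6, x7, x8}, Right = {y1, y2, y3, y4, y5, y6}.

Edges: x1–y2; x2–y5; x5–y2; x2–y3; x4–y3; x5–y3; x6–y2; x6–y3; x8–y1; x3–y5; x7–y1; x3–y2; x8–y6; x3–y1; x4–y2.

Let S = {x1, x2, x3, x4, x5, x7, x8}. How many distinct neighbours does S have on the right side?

5

The union of neighbours of {x1, x2, x3, x4, x5, x7, x8} is {y1, y2, y3, y5, y6}, which has 5 elements.
Since |N(S)| = 5 < |S| = 7, Hall's condition fails for this subset.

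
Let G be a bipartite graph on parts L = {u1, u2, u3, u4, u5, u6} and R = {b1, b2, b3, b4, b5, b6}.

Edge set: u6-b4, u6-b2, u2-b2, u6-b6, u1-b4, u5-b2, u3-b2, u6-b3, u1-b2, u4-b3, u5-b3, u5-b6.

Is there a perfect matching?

No

The set {u1, u2, u3, u4, u5, u6} has only 4 neighbours ({b2, b3, b4, b6}), so by Hall's theorem at most 4 of the 6 left vertices can be matched.
Hence no matching covers every left vertex.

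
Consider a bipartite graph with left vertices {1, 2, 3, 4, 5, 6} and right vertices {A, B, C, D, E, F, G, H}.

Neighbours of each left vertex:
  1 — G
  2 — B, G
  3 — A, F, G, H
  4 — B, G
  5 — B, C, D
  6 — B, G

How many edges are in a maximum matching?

4

For example, pair 1→G, 2→B, 3→F, 5→C.
The set {1, 2, 4, 6} has only 2 neighbours ({B, G}), so by Hall's theorem at most 4 of the 6 left vertices can be matched.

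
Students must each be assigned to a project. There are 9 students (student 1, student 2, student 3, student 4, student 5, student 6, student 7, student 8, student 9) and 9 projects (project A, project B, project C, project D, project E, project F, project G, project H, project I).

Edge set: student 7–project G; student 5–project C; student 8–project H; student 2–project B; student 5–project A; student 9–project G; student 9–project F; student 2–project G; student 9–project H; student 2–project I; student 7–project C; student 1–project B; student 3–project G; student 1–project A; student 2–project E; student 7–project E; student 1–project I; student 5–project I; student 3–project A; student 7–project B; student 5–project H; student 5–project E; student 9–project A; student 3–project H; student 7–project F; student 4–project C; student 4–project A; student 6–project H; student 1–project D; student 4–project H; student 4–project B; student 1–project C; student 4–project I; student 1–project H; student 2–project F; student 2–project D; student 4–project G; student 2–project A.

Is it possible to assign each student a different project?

No

The set {student 6, student 8} has only 1 neighbour ({project H}), so by Hall's theorem at most 8 of the 9 students can be matched.
Hence no matching covers every student.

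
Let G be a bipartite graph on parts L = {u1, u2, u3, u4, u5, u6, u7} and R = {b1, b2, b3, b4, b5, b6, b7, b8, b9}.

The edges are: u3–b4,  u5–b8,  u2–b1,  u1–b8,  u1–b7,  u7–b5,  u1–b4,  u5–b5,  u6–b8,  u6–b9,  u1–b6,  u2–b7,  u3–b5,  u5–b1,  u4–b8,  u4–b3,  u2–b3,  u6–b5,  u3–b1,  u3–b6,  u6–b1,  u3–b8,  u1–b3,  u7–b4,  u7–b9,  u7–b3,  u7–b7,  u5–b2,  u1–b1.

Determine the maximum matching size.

7

For example, pair u1–b1, u2–b3, u3–b6, u4–b8, u5–b5, u6–b9, u7–b7.
This saturates every left vertex, so 7 is the maximum.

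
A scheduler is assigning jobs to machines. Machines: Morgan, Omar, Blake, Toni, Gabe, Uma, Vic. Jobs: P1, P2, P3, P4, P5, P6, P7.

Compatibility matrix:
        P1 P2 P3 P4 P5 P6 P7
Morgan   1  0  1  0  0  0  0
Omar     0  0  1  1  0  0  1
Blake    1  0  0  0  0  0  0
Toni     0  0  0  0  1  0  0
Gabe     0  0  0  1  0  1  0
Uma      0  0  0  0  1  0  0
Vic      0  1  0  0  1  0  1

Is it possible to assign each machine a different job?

No

The set {Toni, Uma} has only 1 neighbour ({P5}), so by Hall's theorem at most 6 of the 7 machines can be matched.
Hence no matching covers every machine.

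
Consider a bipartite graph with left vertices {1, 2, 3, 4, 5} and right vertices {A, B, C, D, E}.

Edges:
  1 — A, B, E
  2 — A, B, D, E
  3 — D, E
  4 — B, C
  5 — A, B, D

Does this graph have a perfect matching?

A valid assignment of size 5: 1→E, 2→A, 3→D, 4→C, 5→B.
All 5 left vertices are covered.

Yes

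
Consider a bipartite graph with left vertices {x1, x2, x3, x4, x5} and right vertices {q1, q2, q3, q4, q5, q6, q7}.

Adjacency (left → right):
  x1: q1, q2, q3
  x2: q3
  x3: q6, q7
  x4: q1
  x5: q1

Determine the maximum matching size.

One maximum matching: x1–q2, x2–q3, x3–q7, x4–q1.
The set {x4, x5} has only 1 neighbour ({q1}), so by Hall's theorem at most 4 of the 5 left vertices can be matched.

4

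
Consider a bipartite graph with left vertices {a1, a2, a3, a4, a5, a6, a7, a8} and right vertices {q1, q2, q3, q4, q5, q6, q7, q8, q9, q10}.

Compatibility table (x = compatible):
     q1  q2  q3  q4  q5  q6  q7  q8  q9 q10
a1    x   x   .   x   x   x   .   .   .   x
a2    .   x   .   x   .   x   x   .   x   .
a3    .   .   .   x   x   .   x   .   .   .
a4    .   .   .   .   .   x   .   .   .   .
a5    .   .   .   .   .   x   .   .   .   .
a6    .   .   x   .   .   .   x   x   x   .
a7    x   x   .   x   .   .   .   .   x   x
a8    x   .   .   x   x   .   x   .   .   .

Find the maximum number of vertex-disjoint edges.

7

For example, pair a1→q2, a2→q9, a3→q7, a4→q6, a6→q8, a7→q1, a8→q4.
The set {a4, a5} has only 1 neighbour ({q6}), so by Hall's theorem at most 7 of the 8 left vertices can be matched.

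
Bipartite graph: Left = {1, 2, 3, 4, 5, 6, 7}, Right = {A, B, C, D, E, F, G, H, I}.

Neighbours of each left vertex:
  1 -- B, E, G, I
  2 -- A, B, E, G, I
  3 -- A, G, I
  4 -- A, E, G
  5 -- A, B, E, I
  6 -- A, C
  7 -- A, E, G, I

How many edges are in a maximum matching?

6

One maximum matching: 1-B, 2-A, 3-G, 4-E, 5-I, 6-C.
The set {1, 2, 3, 4, 5, 7} has only 5 neighbours ({A, B, E, G, I}), so by Hall's theorem at most 6 of the 7 left vertices can be matched.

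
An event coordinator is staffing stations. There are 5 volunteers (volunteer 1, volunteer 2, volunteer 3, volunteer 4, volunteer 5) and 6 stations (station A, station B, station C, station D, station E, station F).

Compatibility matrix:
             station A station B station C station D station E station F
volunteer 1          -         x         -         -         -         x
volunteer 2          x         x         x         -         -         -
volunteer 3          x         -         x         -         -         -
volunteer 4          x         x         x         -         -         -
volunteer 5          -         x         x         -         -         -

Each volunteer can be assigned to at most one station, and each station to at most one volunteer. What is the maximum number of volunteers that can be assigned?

4

One maximum matching: volunteer 1-station F, volunteer 2-station B, volunteer 3-station C, volunteer 4-station A.
The set {volunteer 2, volunteer 3, volunteer 4, volunteer 5} has only 3 neighbours ({station A, station B, station C}), so by Hall's theorem at most 4 of the 5 volunteers can be matched.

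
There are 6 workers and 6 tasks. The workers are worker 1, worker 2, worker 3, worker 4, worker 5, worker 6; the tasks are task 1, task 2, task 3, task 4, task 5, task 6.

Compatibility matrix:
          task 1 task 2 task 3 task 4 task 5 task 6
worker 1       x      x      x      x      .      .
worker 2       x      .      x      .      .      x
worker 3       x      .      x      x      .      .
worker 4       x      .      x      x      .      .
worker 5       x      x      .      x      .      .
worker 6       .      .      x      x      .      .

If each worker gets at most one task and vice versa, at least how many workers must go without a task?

1

One maximum matching: worker 1–task 1, worker 2–task 6, worker 3–task 3, worker 4–task 4, worker 5–task 2.
The set {worker 1, worker 3, worker 4, worker 5, worker 6} has only 4 neighbours ({task 1, task 2, task 3, task 4}), so by Hall's theorem at most 5 of the 6 workers can be matched.
That matches 5 of the 6, leaving 1 unmatched; no matching can do better.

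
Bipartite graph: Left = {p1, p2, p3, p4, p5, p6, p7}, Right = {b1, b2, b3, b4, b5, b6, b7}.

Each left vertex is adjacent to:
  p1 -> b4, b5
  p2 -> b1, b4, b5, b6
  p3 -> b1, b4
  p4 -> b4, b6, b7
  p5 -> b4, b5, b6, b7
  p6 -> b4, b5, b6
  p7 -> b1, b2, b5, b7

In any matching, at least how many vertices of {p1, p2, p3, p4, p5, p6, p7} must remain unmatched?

1

One maximum matching: p1–b4, p2–b6, p3–b1, p4–b7, p5–b5, p7–b2.
The set {p1, p2, p3, p4, p5, p6} has only 5 neighbours ({b1, b4, b5, b6, b7}), so by Hall's theorem at most 6 of the 7 left vertices can be matched.
That matches 6 of the 7, leaving 1 unmatched; no matching can do better.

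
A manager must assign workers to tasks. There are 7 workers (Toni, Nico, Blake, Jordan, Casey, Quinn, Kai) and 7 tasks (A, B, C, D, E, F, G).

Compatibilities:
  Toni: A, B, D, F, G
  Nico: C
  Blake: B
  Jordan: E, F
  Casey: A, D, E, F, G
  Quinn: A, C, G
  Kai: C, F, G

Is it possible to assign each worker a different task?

Yes

A valid assignment of size 7: Toni-G, Nico-C, Blake-B, Jordan-E, Casey-D, Quinn-A, Kai-F.
Every worker is matched, so this is a perfect matching.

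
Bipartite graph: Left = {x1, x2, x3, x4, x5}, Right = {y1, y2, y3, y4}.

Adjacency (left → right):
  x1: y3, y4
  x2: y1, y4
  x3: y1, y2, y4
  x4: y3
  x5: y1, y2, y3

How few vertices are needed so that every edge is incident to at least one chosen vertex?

{y1, y2, y3, y4} is a vertex cover of size 4: every edge has an endpoint in this set.
No smaller cover exists because x1–y4, x2–y1, x3–y2, x4–y3 is a matching of size 4, and a cover must include an endpoint of each of these disjoint edges (König's theorem).

4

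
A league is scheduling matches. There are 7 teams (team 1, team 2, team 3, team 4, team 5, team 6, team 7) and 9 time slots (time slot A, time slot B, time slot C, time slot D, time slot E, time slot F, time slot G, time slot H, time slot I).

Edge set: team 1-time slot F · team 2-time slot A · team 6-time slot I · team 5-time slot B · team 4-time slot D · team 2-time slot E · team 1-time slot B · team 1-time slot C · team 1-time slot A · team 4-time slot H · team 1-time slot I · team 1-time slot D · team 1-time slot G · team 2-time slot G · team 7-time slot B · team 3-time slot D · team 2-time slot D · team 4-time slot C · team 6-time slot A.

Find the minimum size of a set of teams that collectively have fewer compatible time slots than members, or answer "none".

2

Take S = {team 5, team 7}. Its neighbourhood is {time slot B}, so |N(S)| = 1 < |S| = 2.
No single vertex violates Hall's condition since each has at least one neighbour, so 2 is the minimum.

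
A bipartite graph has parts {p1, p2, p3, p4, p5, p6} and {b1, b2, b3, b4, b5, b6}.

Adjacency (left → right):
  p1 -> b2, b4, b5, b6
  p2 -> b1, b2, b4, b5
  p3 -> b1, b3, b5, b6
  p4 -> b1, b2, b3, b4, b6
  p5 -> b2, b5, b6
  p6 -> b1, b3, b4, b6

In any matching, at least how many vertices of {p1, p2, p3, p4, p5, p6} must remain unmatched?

0

One maximum matching: p1-b5, p2-b4, p3-b6, p4-b1, p5-b2, p6-b3.
All 6 left vertices are matched, so no larger matching exists.
That matches 6 of the 6, leaving 0 unmatched; no matching can do better.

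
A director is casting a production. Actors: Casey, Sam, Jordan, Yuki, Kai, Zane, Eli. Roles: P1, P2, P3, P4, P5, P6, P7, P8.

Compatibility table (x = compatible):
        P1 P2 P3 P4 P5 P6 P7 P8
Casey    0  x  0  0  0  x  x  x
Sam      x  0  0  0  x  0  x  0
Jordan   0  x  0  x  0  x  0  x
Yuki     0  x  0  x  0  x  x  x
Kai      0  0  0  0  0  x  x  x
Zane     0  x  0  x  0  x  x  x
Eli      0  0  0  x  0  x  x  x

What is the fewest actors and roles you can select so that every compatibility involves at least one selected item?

6

The 6 edges Casey–P8, Sam–P1, Jordan–P4, Yuki–P7, Kai–P6, Zane–P2 form a matching, so any vertex cover needs at least 6 vertices (one per matched edge).
Conversely {Sam, P2, P4, P6, P7, P8} meets every edge and has exactly 6 vertices, so 6 is optimal.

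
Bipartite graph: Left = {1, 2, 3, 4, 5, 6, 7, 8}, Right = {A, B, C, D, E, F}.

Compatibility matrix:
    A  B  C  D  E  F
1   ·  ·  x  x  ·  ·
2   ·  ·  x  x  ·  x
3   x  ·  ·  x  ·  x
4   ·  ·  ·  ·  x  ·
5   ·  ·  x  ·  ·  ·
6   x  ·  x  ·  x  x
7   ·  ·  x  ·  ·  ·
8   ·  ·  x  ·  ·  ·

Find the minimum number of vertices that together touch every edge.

A maximum matching has 5 edges (e.g. 1–D, 2–F, 3–A, 4–E, 5–C).
By König's theorem the minimum vertex cover has the same size. One such cover is {A, C, D, E, F}.

5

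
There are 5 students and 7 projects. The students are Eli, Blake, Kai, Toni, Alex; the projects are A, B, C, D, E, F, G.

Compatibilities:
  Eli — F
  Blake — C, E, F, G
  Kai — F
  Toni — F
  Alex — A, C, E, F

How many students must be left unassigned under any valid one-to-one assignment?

A valid assignment of size 3: Eli→F, Blake→C, Alex→E.
The set {Eli, Kai, Toni} has only 1 neighbour ({F}), so by Hall's theorem at most 3 of the 5 students can be matched.
That matches 3 of the 5, leaving 2 unmatched; no matching can do better.

2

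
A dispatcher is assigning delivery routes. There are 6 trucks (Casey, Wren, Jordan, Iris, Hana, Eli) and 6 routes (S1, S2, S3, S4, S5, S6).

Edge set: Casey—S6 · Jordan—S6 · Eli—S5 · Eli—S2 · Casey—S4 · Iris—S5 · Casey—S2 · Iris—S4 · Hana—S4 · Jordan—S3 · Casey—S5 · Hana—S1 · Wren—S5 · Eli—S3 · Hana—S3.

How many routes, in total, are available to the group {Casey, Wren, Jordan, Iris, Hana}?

6

The union of neighbours of {Casey, Wren, Jordan, Iris, Hana} is {S1, S2, S3, S4, S5, S6}, which has 6 elements.
Since |N(S)| = 6 ≥ |S| = 5, Hall's condition holds for this subset.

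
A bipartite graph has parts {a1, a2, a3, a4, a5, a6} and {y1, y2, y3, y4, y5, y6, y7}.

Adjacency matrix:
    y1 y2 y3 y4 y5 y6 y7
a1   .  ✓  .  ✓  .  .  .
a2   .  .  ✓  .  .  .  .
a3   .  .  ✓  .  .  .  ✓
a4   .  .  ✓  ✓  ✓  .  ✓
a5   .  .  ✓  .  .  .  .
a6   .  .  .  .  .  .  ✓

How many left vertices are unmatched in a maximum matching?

For example, pair a1→y2, a2→y3, a3→y7, a4→y4.
The set {a2, a3, a5, a6} has only 2 neighbours ({y3, y7}), so by Hall's theorem at most 4 of the 6 left vertices can be matched.
That matches 4 of the 6, leaving 2 unmatched; no matching can do better.

2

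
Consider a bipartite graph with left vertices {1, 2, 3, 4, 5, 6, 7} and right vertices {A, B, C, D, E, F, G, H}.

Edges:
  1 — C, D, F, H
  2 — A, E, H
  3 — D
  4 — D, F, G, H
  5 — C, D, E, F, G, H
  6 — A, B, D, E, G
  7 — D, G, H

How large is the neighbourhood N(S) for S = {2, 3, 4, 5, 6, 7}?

The union of neighbours of {2, 3, 4, 5, 6, 7} is {A, B, C, D, E, F, G, H}, which has 8 elements.
Since |N(S)| = 8 ≥ |S| = 6, Hall's condition holds for this subset.

8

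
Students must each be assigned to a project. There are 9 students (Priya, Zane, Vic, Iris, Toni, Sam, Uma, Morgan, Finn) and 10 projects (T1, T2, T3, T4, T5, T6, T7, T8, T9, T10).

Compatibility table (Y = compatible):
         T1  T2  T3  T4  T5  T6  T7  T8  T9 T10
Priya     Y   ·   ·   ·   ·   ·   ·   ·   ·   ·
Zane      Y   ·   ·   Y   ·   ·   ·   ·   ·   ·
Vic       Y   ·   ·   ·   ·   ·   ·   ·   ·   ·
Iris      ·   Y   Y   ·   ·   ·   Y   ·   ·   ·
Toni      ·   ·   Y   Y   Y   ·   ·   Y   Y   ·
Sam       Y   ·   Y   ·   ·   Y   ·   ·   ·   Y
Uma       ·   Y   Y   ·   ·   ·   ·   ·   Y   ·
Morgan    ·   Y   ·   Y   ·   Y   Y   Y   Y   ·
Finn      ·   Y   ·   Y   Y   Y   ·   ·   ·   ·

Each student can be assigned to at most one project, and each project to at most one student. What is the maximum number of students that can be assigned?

One maximum matching: Priya→T1, Zane→T4, Iris→T2, Toni→T3, Sam→T10, Uma→T9, Morgan→T7, Finn→T5.
The set {Priya, Vic} has only 1 neighbour ({T1}), so by Hall's theorem at most 8 of the 9 students can be matched.

8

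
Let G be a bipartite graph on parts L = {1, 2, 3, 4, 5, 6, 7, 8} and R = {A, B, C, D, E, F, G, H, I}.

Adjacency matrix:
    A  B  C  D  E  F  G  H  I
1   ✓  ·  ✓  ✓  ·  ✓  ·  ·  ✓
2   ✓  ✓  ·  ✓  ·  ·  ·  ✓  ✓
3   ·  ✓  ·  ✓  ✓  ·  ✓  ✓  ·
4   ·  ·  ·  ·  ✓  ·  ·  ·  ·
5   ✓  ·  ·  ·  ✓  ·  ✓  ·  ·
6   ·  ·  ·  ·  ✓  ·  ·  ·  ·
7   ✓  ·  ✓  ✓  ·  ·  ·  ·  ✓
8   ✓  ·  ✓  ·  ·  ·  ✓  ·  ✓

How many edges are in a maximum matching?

7

One maximum matching: 1–F, 2–A, 3–H, 4–E, 5–G, 7–C, 8–I.
The set {4, 6} has only 1 neighbour ({E}), so by Hall's theorem at most 7 of the 8 left vertices can be matched.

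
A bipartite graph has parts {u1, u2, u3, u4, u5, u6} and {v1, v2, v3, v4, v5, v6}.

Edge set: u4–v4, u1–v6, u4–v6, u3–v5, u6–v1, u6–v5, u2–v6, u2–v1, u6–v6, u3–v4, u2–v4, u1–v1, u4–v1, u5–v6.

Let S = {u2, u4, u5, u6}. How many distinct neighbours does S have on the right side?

The union of neighbours of {u2, u4, u5, u6} is {v1, v4, v5, v6}, which has 4 elements.
Since |N(S)| = 4 ≥ |S| = 4, Hall's condition holds for this subset.

4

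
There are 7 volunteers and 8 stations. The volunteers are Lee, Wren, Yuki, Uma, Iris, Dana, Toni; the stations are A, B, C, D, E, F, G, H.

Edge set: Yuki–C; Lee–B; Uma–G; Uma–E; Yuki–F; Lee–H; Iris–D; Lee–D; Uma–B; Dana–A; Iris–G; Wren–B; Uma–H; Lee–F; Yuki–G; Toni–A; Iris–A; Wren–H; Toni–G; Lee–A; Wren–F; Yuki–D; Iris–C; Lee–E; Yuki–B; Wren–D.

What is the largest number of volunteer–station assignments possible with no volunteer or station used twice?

For example, pair Lee→H, Wren→F, Yuki→B, Uma→E, Iris→C, Dana→A, Toni→G.
This saturates every volunteer, so 7 is the maximum.

7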